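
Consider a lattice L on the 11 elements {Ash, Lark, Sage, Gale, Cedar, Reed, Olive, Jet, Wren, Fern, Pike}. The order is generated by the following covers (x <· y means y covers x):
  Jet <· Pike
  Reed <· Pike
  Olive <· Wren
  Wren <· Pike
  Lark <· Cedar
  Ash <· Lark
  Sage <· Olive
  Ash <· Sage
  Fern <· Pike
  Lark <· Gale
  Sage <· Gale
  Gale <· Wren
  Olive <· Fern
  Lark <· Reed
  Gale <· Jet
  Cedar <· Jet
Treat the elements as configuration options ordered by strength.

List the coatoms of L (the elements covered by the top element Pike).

Fern, Jet, Reed, Wren

The coatoms are exactly the elements covered by Pike: Fern, Jet, Reed, Wren.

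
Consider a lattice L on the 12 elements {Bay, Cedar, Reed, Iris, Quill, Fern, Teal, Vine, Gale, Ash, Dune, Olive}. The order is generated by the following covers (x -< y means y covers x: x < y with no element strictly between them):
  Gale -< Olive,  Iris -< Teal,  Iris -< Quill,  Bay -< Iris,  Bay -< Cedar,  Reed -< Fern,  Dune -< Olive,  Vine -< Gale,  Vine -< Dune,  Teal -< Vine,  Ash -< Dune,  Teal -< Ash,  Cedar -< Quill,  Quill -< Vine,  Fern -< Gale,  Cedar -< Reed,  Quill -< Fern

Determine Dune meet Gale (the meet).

Common lower bounds of {Dune, Gale}: Bay, Cedar, Iris, Quill, Teal, Vine.
The greatest among these is Vine.

Vine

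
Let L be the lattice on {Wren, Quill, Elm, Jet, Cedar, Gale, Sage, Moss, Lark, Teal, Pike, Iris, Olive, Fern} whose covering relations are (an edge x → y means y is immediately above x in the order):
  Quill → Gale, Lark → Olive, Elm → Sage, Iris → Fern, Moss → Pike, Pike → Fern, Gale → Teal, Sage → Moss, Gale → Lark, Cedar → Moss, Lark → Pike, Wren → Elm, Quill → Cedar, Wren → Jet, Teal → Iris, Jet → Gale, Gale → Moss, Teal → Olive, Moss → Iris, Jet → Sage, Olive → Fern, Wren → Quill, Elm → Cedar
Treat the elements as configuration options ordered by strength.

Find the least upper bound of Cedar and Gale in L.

Moss

Common upper bounds of {Cedar, Gale}: Fern, Iris, Moss, Pike.
The least among these is Moss.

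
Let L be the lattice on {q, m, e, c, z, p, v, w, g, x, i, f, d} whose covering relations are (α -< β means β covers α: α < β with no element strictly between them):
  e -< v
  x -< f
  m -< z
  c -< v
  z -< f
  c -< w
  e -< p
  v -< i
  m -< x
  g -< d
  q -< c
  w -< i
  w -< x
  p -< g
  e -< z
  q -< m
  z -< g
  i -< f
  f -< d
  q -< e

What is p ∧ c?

q

Common lower bounds of {p, c}: q.
The greatest among these is q.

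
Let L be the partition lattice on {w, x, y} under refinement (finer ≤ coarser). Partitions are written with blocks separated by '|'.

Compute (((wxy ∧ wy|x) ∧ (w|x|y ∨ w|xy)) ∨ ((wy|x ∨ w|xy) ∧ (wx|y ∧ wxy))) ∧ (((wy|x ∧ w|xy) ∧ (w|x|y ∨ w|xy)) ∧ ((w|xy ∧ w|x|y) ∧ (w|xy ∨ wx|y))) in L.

w|x|y

wxy ∧ wy|x = wy|x
w|x|y ∨ w|xy = w|xy
wy|x ∧ w|xy = w|x|y
wy|x ∨ w|xy = wxy
wx|y ∧ wxy = wx|y
wxy ∧ wx|y = wx|y
w|x|y ∨ wx|y = wx|y
wy|x ∧ w|xy = w|x|y
w|x|y ∨ w|xy = w|xy
w|x|y ∧ w|xy = w|x|y
w|xy ∧ w|x|y = w|x|y
w|xy ∨ wx|y = wxy
w|x|y ∧ wxy = w|x|y
w|x|y ∧ w|x|y = w|x|y
wx|y ∧ w|x|y = w|x|y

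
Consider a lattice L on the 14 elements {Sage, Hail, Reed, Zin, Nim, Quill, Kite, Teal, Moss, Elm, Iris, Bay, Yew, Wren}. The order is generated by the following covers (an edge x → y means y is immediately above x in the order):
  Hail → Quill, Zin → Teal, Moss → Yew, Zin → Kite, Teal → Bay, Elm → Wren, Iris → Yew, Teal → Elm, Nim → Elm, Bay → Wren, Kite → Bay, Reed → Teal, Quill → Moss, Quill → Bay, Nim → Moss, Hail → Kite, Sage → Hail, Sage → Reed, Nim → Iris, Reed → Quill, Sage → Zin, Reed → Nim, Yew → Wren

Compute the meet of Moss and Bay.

Quill

Common lower bounds of {Moss, Bay}: Hail, Quill, Reed, Sage.
The greatest among these is Quill.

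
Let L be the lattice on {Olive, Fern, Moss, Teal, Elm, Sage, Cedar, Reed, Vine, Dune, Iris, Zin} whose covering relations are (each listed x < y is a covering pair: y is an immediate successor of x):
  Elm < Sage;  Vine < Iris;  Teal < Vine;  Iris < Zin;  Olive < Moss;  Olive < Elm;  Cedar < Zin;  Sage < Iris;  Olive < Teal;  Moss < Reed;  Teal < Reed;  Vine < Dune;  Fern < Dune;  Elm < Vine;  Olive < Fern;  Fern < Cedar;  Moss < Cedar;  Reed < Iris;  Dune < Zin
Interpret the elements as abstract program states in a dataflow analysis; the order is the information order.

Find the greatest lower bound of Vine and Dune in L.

Common lower bounds of {Vine, Dune}: Elm, Olive, Teal, Vine.
The greatest among these is Vine.

Vine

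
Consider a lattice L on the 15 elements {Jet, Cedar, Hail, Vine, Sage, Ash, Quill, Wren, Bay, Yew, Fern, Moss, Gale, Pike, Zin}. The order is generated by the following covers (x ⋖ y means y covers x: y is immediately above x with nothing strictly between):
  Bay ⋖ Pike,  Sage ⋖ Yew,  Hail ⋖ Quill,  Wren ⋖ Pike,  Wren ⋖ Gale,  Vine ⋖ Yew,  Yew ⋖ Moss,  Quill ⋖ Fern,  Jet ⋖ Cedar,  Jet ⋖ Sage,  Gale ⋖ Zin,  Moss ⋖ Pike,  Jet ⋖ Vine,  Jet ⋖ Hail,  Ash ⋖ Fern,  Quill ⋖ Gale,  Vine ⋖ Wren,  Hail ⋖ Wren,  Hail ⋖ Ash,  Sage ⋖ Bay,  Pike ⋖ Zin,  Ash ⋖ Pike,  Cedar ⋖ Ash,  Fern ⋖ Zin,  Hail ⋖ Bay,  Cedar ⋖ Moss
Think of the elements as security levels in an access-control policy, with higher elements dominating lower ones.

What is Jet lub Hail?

Hail

Common upper bounds of {Jet, Hail}: Ash, Bay, Fern, Gale, Hail, Pike, Quill, Wren, Zin.
The least among these is Hail.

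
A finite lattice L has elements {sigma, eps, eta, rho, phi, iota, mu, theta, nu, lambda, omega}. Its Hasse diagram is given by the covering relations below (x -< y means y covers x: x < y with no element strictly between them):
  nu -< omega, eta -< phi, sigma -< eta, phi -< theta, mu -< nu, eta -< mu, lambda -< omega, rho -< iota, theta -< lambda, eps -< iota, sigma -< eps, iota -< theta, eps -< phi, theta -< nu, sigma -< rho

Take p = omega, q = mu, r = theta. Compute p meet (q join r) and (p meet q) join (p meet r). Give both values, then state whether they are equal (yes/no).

q join r = nu, so p meet (q join r) = omega meet nu = nu.
p meet q = mu and p meet r = theta, so (p meet q) join (p meet r) = mu join theta = nu.
Equal: yes.

nu; nu; yes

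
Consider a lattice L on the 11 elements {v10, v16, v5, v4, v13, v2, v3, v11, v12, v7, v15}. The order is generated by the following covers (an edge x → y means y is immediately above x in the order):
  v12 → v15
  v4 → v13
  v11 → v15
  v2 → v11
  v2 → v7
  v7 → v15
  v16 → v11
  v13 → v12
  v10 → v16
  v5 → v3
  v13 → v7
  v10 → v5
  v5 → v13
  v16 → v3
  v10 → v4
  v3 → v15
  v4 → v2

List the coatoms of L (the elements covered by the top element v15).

v11, v12, v3, v7

The coatoms are exactly the elements covered by v15: v11, v12, v3, v7.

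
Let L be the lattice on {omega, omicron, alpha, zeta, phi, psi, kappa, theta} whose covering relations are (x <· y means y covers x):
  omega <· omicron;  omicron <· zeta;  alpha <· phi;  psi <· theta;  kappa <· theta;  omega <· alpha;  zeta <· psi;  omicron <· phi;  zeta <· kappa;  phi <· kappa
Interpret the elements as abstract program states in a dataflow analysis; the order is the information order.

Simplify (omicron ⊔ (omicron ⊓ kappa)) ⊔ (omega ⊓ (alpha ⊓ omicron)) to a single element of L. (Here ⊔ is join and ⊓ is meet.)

omicron ∧ kappa = omicron
omicron ∨ omicron = omicron
alpha ∧ omicron = omega
omega ∧ omega = omega
omicron ∨ omega = omicron

omicron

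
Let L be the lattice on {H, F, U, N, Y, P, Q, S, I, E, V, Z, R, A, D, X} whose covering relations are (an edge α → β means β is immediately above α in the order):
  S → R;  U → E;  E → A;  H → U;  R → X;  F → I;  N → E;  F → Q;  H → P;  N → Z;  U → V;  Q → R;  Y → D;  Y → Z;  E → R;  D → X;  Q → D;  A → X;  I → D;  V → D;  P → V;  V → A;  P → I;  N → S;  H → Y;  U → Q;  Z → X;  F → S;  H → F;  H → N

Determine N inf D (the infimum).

H

Common lower bounds of {N, D}: H.
The greatest among these is H.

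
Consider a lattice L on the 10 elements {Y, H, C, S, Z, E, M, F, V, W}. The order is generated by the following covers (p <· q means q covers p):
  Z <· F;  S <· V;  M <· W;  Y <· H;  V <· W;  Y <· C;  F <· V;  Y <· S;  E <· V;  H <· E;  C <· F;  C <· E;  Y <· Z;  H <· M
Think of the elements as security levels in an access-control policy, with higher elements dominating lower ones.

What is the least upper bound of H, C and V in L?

Common upper bounds of {H, C, V}: V, W.
The least among these is V.

V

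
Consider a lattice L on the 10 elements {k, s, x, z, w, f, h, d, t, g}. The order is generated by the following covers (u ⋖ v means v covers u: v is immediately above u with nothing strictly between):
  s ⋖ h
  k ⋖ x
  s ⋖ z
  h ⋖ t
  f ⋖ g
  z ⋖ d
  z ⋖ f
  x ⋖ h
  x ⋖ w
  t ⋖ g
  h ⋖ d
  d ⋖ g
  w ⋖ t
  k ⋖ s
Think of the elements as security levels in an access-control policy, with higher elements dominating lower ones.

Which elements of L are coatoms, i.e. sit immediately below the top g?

d, f, t

The coatoms are exactly the elements covered by g: d, f, t.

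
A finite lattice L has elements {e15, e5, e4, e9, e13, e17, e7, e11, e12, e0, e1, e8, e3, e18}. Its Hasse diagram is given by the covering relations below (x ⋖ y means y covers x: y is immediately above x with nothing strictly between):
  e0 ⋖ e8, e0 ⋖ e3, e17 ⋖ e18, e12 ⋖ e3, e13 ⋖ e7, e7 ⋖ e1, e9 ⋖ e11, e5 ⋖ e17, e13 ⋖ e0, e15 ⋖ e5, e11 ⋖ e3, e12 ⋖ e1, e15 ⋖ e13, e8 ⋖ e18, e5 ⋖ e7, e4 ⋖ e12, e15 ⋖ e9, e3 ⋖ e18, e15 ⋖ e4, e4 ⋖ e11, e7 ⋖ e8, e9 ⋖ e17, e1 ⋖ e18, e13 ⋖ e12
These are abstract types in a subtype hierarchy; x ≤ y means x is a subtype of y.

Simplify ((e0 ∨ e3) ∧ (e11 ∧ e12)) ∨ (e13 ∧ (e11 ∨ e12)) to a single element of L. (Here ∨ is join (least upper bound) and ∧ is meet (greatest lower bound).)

e12

e0 ∨ e3 = e3
e11 ∧ e12 = e4
e3 ∧ e4 = e4
e11 ∨ e12 = e3
e13 ∧ e3 = e13
e4 ∨ e13 = e12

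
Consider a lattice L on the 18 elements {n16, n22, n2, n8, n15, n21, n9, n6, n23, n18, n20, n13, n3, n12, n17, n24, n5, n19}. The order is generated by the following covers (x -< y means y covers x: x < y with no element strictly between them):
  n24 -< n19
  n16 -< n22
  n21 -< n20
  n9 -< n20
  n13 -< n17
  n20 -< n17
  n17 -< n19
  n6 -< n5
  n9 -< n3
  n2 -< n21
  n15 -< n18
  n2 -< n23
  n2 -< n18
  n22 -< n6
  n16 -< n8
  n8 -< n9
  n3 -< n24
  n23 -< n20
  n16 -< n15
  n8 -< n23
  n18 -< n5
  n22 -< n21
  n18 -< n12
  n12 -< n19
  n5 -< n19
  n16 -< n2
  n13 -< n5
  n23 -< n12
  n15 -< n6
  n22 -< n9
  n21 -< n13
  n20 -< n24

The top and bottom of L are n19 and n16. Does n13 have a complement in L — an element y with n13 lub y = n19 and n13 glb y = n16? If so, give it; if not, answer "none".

For every candidate y, either n13 ∨ y ≠ n19 or n13 ∧ y ≠ n16; no complement exists.

none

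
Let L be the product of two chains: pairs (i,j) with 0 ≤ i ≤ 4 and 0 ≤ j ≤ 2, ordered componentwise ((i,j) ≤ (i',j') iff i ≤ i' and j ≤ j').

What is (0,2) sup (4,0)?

(4,2)

In a product of chains, the join is componentwise max, giving (4,2).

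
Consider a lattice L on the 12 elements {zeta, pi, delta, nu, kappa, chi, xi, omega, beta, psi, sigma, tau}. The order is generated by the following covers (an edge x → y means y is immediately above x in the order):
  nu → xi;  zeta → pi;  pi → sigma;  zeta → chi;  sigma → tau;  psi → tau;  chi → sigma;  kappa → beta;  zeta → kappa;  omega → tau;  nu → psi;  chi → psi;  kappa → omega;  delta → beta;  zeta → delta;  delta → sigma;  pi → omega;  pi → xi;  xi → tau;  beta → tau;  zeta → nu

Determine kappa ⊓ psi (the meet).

Common lower bounds of {kappa, psi}: zeta.
The greatest among these is zeta.

zeta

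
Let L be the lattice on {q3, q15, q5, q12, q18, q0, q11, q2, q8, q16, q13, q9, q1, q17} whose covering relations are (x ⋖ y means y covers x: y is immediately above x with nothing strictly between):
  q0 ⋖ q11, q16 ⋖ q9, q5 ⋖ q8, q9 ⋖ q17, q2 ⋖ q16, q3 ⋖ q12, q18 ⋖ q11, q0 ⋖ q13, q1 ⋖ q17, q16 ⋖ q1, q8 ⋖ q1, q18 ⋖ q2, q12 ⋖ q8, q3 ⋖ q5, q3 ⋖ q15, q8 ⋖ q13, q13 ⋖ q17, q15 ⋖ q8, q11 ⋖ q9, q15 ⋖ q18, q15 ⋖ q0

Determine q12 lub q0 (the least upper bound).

q13

Common upper bounds of {q12, q0}: q13, q17.
The least among these is q13.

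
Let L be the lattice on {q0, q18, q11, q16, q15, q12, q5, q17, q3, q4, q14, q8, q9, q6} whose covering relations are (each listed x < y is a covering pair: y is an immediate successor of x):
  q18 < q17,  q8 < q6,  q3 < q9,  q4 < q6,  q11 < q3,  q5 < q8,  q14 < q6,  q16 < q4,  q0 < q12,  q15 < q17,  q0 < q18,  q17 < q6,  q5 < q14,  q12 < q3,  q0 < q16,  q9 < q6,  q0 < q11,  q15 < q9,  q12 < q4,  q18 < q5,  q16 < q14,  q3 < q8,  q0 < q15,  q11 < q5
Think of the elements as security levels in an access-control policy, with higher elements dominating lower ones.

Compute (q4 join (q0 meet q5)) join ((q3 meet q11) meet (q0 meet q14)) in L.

q0 ∧ q5 = q0
q4 ∨ q0 = q4
q3 ∧ q11 = q11
q0 ∧ q14 = q0
q11 ∧ q0 = q0
q4 ∨ q0 = q4

q4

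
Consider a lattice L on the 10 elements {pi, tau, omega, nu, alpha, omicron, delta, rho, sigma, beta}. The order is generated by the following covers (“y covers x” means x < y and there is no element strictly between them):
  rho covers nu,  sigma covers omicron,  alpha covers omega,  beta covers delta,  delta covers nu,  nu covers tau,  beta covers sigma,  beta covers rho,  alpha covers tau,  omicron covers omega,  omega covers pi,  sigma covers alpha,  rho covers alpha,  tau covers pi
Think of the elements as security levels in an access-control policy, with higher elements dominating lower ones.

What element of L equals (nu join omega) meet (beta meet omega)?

nu ∨ omega = rho
beta ∧ omega = omega
rho ∧ omega = omega

omega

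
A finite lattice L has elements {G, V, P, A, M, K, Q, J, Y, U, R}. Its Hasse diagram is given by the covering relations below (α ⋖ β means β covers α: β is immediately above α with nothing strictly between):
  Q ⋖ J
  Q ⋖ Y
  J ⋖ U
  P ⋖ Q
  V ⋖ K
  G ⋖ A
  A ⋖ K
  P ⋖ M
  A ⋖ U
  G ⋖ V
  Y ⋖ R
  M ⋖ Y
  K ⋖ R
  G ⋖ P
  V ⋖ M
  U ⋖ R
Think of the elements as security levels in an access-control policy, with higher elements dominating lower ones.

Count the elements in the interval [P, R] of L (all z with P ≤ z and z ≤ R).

The interval [P, R] = {J, M, P, Q, R, U, Y}, which has 7 elements.

7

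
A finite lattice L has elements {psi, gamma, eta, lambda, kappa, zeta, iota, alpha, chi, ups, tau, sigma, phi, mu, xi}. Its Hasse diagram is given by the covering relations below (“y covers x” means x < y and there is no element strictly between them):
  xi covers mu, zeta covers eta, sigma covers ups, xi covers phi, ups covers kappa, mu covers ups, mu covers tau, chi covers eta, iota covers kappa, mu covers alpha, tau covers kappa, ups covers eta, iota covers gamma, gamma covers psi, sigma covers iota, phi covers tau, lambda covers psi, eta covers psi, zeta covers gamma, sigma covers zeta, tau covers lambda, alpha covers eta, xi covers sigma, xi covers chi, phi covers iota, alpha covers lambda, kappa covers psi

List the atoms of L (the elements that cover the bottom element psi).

The atoms are exactly the elements that cover psi: eta, gamma, kappa, lambda.

eta, gamma, kappa, lambda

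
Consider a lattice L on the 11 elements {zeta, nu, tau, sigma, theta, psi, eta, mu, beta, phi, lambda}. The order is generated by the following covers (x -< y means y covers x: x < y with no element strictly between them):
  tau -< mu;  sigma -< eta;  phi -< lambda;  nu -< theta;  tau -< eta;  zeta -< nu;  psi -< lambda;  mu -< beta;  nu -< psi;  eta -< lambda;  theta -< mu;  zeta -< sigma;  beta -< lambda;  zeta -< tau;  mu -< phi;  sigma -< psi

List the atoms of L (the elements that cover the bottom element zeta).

The atoms are exactly the elements that cover zeta: nu, sigma, tau.

nu, sigma, tau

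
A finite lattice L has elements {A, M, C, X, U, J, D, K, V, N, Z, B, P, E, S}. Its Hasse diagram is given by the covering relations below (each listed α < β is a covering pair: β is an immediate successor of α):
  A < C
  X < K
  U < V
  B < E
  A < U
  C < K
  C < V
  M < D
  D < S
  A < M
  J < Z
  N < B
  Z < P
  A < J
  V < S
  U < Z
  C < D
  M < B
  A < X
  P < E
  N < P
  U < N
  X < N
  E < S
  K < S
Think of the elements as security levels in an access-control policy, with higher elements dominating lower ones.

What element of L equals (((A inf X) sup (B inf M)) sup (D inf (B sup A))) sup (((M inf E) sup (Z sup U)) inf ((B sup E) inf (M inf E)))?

M

A ∧ X = A
B ∧ M = M
A ∨ M = M
B ∨ A = B
D ∧ B = M
M ∨ M = M
M ∧ E = M
Z ∨ U = Z
M ∨ Z = E
B ∨ E = E
M ∧ E = M
E ∧ M = M
E ∧ M = M
M ∨ M = M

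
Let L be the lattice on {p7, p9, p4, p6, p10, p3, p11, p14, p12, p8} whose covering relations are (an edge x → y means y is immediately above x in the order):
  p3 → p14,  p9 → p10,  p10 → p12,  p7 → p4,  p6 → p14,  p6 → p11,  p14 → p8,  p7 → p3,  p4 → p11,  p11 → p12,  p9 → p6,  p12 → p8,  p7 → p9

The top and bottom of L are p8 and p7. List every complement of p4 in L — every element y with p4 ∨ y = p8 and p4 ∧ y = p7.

Need y with p4 ∨ y = p8 and p4 ∧ y = p7.
Checking each element gives: p14, p3.

p14, p3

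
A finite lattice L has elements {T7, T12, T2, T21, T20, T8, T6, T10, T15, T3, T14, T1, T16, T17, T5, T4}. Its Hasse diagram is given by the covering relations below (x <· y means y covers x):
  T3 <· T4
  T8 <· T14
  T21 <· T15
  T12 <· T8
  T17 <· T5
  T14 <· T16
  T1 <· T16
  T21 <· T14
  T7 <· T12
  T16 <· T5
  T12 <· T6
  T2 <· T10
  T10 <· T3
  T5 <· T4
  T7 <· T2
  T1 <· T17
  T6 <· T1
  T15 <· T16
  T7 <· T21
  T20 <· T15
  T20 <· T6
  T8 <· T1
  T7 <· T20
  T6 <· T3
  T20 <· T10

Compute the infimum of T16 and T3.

Common lower bounds of {T16, T3}: T12, T20, T6, T7.
The greatest among these is T6.

T6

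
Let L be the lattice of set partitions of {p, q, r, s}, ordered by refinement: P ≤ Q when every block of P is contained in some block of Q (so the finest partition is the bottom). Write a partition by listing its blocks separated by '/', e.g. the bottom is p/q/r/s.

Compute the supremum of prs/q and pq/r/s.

pqrs

The join of prs/q and pq/r/s merges any blocks that overlap across the partitions, giving pqrs.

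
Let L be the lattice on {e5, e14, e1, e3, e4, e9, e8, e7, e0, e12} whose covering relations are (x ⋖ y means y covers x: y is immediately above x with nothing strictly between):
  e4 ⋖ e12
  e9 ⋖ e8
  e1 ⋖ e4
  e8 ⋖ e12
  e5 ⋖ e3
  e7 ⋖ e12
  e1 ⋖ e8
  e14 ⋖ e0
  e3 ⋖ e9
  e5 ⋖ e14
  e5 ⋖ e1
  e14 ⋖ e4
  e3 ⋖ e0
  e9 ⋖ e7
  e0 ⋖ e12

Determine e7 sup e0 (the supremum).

Common upper bounds of {e7, e0}: e12.
The least among these is e12.

e12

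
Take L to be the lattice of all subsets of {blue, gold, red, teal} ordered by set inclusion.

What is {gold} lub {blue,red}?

{blue,gold,red}

Under ⊆, join is union: {gold} ∪ {blue,red} = {blue,gold,red}.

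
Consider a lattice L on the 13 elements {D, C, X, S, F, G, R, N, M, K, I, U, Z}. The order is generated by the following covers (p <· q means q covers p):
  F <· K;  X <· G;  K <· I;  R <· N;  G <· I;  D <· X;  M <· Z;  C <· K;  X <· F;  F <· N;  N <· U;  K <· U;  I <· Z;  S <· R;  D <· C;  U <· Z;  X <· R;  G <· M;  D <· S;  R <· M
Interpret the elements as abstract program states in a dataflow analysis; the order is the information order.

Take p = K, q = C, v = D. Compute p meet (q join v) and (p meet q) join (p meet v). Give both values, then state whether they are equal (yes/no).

C; C; yes

q join v = C, so p meet (q join v) = K meet C = C.
p meet q = C and p meet v = D, so (p meet q) join (p meet v) = C join D = C.
Equal: yes.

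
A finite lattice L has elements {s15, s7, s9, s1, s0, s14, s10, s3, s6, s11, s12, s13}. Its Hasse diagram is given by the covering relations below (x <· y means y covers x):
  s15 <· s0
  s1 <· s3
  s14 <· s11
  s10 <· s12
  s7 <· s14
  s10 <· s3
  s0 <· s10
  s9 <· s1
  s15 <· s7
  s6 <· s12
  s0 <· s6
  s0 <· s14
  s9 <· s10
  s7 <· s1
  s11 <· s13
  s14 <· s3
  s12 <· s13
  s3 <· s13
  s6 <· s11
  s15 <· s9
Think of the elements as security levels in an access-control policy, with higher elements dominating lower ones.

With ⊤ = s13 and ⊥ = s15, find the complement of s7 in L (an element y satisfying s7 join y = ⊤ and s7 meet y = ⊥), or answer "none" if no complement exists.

Need y with s7 ∨ y = s13 and s7 ∧ y = s15.
Checking each element gives: s12.

s12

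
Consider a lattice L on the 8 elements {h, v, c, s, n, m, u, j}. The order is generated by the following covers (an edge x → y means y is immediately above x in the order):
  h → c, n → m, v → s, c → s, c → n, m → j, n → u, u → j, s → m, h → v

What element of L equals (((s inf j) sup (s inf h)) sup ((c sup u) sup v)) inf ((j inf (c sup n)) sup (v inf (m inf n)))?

n

s ∧ j = s
s ∧ h = h
s ∨ h = s
c ∨ u = u
u ∨ v = j
s ∨ j = j
c ∨ n = n
j ∧ n = n
m ∧ n = n
v ∧ n = h
n ∨ h = n
j ∧ n = n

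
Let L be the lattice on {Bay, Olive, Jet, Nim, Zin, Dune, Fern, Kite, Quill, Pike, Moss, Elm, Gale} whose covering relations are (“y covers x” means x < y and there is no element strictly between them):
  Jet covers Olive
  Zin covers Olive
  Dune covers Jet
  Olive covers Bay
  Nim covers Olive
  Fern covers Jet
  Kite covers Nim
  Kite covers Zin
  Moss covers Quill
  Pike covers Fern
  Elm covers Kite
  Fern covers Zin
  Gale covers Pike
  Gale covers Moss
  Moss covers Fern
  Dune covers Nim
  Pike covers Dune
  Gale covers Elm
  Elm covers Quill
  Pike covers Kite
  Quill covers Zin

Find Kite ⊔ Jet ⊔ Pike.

Common upper bounds of {Kite, Jet, Pike}: Gale, Pike.
The least among these is Pike.

Pike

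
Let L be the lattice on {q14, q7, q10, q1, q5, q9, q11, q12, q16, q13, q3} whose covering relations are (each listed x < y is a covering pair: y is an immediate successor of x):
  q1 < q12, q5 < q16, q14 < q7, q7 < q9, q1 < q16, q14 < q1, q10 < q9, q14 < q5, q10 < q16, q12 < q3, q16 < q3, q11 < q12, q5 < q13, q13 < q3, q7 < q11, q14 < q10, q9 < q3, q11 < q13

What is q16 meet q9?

Common lower bounds of {q16, q9}: q10, q14.
The greatest among these is q10.

q10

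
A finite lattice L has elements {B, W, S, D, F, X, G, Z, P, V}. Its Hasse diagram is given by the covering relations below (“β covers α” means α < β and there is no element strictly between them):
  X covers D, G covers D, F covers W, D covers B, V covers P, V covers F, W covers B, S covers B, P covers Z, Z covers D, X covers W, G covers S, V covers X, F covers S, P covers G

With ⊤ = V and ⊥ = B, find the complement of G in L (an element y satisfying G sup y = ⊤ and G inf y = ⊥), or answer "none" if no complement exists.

W

Need y with G ∨ y = V and G ∧ y = B.
Checking each element gives: W.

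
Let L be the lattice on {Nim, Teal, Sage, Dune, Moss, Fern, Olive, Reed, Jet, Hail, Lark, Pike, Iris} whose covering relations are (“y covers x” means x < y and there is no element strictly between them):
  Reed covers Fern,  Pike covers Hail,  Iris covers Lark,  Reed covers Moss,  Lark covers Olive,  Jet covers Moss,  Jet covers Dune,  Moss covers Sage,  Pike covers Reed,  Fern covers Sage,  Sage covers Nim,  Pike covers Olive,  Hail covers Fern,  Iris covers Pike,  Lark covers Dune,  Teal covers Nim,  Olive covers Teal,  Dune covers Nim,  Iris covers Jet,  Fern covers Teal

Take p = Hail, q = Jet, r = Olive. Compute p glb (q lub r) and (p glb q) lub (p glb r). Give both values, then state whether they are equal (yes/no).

Hail; Fern; no

q lub r = Iris, so p glb (q lub r) = Hail glb Iris = Hail.
p glb q = Sage and p glb r = Teal, so (p glb q) lub (p glb r) = Sage lub Teal = Fern.
Equal: no.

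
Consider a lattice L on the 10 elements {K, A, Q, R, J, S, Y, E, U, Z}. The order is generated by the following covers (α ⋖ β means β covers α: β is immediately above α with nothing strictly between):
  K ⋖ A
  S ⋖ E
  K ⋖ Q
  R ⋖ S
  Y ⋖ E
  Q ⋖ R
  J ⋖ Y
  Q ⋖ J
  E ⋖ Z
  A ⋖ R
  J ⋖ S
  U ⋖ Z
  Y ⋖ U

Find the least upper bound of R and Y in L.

E

Common upper bounds of {R, Y}: E, Z.
The least among these is E.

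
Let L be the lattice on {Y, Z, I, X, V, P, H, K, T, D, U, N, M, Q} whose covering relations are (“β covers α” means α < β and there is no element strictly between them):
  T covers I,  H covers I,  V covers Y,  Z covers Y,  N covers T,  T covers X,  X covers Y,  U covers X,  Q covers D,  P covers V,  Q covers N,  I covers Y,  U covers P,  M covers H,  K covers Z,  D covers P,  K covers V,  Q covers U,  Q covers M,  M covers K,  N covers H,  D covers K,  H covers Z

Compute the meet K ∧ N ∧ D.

Z

Common lower bounds of {K, N, D}: Y, Z.
The greatest among these is Z.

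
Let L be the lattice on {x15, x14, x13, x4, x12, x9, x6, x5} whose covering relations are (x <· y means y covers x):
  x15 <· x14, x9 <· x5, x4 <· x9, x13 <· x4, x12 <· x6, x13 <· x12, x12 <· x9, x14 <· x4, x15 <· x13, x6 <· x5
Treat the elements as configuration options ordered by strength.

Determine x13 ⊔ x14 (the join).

Common upper bounds of {x13, x14}: x4, x5, x9.
The least among these is x4.

x4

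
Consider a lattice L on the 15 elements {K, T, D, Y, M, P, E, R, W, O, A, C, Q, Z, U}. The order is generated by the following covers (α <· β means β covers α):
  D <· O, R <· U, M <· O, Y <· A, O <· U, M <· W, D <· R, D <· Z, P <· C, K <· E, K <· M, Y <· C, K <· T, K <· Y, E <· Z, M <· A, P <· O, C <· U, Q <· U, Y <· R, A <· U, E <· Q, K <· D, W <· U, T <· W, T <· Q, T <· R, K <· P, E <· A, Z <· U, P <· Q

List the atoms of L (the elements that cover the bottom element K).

D, E, M, P, T, Y

The atoms are exactly the elements that cover K: D, E, M, P, T, Y.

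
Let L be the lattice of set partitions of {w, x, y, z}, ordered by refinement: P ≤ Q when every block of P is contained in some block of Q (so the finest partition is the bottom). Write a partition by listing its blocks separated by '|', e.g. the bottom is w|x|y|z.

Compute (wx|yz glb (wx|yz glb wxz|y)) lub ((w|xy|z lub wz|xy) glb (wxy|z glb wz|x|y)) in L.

wx|y|z

wx|yz ∧ wxz|y = wx|y|z
wx|yz ∧ wx|y|z = wx|y|z
w|xy|z ∨ wz|xy = wz|xy
wxy|z ∧ wz|x|y = w|x|y|z
wz|xy ∧ w|x|y|z = w|x|y|z
wx|y|z ∨ w|x|y|z = wx|y|z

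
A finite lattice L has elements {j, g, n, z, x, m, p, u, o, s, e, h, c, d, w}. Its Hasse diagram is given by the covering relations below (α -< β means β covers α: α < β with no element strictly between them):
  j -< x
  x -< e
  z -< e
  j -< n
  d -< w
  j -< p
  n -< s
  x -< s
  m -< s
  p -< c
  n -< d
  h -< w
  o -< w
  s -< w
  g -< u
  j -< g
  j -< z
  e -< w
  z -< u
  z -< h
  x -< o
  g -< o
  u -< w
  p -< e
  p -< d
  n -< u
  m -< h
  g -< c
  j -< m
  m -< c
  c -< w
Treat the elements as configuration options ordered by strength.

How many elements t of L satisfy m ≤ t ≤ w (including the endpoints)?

5

The interval [m, w] = {c, h, m, s, w}, which has 5 elements.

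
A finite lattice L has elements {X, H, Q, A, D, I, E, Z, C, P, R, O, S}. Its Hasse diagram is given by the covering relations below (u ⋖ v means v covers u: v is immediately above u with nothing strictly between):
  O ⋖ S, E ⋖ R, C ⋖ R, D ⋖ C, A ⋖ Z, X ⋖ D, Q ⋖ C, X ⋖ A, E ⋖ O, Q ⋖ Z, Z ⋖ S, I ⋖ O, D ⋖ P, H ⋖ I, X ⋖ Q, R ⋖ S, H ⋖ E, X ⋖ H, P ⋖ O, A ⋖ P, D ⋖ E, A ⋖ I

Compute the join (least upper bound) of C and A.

Common upper bounds of {C, A}: S.
The least among these is S.

S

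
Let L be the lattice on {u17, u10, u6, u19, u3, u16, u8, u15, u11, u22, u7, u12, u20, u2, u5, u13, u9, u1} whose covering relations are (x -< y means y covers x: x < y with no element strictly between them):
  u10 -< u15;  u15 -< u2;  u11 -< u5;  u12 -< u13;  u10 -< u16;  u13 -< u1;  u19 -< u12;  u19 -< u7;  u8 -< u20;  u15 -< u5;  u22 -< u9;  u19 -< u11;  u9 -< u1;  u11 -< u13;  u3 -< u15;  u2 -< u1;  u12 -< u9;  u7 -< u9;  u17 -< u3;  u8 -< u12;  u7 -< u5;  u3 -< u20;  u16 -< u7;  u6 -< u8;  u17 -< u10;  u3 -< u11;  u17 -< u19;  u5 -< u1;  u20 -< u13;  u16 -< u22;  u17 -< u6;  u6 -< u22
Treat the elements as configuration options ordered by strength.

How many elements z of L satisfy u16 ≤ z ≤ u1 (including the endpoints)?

The interval [u16, u1] = {u1, u16, u22, u5, u7, u9}, which has 6 elements.

6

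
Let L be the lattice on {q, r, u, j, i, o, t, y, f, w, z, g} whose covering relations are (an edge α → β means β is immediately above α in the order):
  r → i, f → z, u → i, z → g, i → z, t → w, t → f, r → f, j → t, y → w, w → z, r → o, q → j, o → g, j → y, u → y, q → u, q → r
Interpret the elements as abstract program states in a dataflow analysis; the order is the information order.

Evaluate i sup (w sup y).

w ∨ y = w
i ∨ w = z

z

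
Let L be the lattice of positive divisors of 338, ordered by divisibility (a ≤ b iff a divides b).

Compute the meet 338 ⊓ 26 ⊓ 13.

Common lower bounds of {338, 26, 13}: 1, 13.
The greatest among these is 13.

13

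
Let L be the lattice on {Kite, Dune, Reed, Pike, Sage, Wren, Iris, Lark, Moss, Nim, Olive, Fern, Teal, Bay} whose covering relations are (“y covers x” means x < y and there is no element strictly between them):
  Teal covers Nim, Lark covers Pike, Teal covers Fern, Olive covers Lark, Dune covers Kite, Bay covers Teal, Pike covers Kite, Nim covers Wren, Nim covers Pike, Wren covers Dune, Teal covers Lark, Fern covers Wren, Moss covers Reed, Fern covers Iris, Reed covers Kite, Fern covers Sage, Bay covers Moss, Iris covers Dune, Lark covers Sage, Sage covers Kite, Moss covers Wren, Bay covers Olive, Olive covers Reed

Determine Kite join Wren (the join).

Wren

Common upper bounds of {Kite, Wren}: Bay, Fern, Moss, Nim, Teal, Wren.
The least among these is Wren.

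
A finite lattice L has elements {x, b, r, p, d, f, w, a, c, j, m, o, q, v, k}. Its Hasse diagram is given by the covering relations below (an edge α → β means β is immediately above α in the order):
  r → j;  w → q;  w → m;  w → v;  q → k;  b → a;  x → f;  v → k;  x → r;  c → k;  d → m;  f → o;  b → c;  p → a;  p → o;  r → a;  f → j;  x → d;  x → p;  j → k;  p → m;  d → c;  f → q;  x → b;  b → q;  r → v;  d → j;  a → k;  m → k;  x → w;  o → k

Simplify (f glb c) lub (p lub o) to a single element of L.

o

f ∧ c = x
p ∨ o = o
x ∨ o = o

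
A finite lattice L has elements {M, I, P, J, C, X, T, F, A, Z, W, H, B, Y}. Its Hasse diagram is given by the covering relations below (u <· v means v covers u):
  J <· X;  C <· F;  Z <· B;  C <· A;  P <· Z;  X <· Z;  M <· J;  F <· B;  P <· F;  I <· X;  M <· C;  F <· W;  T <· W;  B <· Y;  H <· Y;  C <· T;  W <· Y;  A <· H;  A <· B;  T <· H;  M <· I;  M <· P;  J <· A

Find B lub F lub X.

Common upper bounds of {B, F, X}: B, Y.
The least among these is B.

B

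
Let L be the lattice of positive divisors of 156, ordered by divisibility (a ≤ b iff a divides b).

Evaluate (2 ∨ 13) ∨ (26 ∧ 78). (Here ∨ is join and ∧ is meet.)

2 ∨ 13 = 26
26 ∧ 78 = 26
26 ∨ 26 = 26

26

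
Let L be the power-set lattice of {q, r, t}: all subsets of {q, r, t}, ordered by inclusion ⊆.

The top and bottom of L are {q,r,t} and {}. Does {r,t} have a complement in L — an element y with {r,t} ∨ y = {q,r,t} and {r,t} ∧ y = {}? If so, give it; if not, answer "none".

Need y with {r,t} ∨ y = {q,r,t} and {r,t} ∧ y = {}.
Checking each element gives: {q}.

{q}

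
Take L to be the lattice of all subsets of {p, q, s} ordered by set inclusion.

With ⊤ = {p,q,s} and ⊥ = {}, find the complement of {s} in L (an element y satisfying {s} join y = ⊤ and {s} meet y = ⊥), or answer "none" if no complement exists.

{p,q}

Need y with {s} ∨ y = {p,q,s} and {s} ∧ y = {}.
Checking each element gives: {p,q}.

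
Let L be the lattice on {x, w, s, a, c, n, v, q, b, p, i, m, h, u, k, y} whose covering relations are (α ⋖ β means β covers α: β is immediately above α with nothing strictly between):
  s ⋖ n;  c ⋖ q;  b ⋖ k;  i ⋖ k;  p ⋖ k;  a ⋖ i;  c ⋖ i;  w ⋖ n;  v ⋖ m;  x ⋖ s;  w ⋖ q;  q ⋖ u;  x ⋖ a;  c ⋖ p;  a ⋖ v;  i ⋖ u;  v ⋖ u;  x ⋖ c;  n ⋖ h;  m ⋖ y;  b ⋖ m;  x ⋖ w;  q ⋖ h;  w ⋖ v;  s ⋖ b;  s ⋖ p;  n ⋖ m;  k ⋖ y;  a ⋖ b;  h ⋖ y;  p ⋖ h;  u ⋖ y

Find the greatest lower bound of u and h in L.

q

Common lower bounds of {u, h}: c, q, w, x.
The greatest among these is q.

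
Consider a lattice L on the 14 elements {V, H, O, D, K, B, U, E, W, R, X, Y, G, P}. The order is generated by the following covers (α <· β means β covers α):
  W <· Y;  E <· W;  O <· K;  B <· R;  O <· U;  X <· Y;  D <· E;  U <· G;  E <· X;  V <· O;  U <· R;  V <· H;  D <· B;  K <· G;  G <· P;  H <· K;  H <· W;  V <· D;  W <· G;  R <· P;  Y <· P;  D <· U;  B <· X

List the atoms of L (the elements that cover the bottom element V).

D, H, O

The atoms are exactly the elements that cover V: D, H, O.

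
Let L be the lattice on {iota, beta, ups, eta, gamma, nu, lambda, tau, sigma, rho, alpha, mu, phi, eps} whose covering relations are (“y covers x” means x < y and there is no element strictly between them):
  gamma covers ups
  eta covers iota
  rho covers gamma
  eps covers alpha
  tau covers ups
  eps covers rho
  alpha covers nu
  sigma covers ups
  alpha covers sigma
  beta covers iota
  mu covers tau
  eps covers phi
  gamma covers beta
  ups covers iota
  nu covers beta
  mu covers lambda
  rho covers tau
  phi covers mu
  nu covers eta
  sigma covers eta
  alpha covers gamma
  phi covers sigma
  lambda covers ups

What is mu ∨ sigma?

Common upper bounds of {mu, sigma}: eps, phi.
The least among these is phi.

phi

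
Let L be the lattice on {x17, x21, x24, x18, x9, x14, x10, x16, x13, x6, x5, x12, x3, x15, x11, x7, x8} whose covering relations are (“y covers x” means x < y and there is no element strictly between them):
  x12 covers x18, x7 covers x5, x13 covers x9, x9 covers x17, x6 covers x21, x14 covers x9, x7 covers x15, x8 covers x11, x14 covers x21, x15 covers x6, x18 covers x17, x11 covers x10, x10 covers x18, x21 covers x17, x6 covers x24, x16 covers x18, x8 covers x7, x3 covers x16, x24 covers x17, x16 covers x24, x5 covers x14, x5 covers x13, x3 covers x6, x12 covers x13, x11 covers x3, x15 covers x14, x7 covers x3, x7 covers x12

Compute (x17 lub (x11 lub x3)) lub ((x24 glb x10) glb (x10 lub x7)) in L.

x11 ∨ x3 = x11
x17 ∨ x11 = x11
x24 ∧ x10 = x17
x10 ∨ x7 = x8
x17 ∧ x8 = x17
x11 ∨ x17 = x11

x11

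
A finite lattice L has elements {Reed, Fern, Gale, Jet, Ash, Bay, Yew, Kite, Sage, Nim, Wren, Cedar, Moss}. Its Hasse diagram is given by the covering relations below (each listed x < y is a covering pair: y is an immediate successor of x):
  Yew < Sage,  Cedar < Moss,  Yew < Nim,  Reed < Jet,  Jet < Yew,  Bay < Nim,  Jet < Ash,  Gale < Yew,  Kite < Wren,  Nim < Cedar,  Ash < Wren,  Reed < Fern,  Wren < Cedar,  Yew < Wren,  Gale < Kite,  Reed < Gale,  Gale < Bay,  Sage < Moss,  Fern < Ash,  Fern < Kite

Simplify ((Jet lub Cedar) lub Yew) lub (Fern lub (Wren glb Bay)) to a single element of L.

Cedar

Jet ∨ Cedar = Cedar
Cedar ∨ Yew = Cedar
Wren ∧ Bay = Gale
Fern ∨ Gale = Kite
Cedar ∨ Kite = Cedar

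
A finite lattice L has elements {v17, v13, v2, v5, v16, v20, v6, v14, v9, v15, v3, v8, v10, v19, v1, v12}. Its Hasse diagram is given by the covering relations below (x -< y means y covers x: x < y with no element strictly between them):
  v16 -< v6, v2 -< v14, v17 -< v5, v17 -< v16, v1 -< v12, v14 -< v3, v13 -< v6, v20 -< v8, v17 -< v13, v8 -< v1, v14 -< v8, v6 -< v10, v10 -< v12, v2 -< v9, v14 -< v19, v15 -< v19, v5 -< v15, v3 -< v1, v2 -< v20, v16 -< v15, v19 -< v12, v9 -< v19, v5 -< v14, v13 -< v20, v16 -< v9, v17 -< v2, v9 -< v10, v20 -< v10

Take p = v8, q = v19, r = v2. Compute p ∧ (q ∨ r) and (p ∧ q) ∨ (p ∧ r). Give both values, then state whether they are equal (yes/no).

q ∨ r = v19, so p ∧ (q ∨ r) = v8 ∧ v19 = v14.
p ∧ q = v14 and p ∧ r = v2, so (p ∧ q) ∨ (p ∧ r) = v14 ∨ v2 = v14.
Equal: yes.

v14; v14; yes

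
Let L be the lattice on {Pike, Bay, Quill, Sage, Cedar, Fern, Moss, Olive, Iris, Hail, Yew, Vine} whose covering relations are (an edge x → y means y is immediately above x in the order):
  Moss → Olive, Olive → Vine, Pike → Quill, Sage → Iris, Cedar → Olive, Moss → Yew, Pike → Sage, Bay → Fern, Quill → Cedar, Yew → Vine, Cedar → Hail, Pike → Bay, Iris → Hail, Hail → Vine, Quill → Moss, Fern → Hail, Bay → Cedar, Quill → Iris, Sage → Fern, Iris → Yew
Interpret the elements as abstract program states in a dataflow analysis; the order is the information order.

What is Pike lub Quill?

Quill

Common upper bounds of {Pike, Quill}: Cedar, Hail, Iris, Moss, Olive, Quill, Vine, Yew.
The least among these is Quill.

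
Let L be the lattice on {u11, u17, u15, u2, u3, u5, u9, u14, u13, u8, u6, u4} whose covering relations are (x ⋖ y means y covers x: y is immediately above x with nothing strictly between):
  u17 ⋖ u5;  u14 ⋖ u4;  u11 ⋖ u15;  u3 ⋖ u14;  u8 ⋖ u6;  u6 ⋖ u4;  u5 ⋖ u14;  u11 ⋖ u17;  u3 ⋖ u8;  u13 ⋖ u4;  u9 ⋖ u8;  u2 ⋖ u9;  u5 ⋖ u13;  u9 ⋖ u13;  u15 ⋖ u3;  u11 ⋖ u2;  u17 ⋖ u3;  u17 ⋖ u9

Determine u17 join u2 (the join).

Common upper bounds of {u17, u2}: u13, u4, u6, u8, u9.
The least among these is u9.

u9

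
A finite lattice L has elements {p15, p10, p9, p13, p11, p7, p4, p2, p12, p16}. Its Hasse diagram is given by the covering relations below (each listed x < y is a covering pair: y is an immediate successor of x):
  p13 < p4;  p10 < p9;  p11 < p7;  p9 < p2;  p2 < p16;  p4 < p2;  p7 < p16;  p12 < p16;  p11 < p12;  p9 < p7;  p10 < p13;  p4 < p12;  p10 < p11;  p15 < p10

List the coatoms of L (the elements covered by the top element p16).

p12, p2, p7

The coatoms are exactly the elements covered by p16: p12, p2, p7.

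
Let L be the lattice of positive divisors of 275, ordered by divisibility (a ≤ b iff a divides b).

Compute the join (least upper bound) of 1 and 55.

55

In the divisibility order, the join is the least common multiple: lcm(1, 55) = 55.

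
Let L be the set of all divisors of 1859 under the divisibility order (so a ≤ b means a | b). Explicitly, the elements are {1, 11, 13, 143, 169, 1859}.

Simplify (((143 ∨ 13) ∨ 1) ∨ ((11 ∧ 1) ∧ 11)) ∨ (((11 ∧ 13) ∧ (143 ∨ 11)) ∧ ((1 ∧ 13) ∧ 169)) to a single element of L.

143

143 ∨ 13 = 143
143 ∨ 1 = 143
11 ∧ 1 = 1
1 ∧ 11 = 1
143 ∨ 1 = 143
11 ∧ 13 = 1
143 ∨ 11 = 143
1 ∧ 143 = 1
1 ∧ 13 = 1
1 ∧ 169 = 1
1 ∧ 1 = 1
143 ∨ 1 = 143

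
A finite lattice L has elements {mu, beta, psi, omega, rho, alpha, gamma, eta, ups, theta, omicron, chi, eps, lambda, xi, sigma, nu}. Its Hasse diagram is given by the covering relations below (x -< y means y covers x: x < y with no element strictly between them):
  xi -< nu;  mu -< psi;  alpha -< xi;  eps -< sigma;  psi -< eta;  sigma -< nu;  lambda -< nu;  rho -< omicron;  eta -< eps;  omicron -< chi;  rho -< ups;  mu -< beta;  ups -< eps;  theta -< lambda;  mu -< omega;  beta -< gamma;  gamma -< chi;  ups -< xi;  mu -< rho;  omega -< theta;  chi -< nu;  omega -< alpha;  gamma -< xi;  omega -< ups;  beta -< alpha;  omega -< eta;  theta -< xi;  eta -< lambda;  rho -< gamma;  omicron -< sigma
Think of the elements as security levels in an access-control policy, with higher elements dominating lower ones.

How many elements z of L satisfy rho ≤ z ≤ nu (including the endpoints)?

The interval [rho, nu] = {chi, eps, gamma, nu, omicron, rho, sigma, ups, xi}, which has 9 elements.

9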